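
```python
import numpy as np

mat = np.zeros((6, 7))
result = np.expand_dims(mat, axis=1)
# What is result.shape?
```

(6, 1, 7)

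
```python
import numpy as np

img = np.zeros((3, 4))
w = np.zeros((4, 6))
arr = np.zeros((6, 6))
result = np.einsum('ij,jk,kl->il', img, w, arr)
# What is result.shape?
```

(3, 6)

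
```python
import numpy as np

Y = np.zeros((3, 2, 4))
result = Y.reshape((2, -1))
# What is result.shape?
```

(2, 12)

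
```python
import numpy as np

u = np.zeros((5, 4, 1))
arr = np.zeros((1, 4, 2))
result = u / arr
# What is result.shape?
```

(5, 4, 2)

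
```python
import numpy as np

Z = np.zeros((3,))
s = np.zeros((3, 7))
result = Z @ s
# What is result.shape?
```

(7,)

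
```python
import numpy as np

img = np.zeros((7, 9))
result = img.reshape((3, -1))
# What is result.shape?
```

(3, 21)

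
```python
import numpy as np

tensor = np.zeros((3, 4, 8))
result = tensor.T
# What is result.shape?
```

(8, 4, 3)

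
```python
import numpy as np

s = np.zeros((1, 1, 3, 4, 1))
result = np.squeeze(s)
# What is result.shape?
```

(3, 4)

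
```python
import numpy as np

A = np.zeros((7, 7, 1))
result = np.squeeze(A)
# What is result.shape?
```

(7, 7)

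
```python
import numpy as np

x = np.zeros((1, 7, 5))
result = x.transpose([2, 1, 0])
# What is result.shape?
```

(5, 7, 1)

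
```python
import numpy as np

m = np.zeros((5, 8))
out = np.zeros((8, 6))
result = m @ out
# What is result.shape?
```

(5, 6)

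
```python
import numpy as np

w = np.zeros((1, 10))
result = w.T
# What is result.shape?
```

(10, 1)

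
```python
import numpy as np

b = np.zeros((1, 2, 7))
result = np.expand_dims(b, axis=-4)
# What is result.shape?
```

(1, 1, 2, 7)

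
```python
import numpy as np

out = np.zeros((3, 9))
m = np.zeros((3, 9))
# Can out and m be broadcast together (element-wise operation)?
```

Yes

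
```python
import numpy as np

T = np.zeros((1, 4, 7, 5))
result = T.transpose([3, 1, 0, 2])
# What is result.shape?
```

(5, 4, 1, 7)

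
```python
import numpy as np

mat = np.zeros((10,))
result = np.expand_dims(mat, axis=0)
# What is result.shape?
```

(1, 10)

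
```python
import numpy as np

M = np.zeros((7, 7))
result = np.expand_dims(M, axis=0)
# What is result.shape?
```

(1, 7, 7)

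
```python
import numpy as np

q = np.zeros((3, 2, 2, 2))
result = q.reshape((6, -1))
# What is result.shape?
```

(6, 4)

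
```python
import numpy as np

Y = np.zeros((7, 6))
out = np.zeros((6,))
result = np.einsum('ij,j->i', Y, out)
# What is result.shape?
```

(7,)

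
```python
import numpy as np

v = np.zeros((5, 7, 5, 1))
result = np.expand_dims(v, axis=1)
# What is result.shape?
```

(5, 1, 7, 5, 1)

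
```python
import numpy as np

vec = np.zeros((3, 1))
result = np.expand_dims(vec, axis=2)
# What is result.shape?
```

(3, 1, 1)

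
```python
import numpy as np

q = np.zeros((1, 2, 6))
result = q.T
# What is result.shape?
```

(6, 2, 1)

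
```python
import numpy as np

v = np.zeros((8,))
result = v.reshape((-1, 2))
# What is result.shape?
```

(4, 2)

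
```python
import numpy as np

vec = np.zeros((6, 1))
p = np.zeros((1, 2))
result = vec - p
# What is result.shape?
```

(6, 2)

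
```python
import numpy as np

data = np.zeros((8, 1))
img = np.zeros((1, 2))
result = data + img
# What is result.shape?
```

(8, 2)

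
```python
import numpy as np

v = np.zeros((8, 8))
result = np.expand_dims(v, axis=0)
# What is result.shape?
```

(1, 8, 8)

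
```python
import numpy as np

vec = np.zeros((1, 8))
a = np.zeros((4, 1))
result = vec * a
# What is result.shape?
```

(4, 8)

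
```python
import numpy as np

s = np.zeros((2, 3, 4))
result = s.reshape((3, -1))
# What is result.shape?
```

(3, 8)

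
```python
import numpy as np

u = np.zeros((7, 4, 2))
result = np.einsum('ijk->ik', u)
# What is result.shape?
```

(7, 2)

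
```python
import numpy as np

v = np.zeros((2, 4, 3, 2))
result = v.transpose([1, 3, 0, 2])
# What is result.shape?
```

(4, 2, 2, 3)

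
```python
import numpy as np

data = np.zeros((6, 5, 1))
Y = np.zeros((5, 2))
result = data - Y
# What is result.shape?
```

(6, 5, 2)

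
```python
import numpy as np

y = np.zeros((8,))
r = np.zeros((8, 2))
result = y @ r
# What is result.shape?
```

(2,)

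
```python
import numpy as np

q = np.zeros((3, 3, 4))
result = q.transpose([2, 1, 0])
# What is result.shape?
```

(4, 3, 3)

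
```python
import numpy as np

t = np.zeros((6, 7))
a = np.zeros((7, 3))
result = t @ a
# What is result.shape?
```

(6, 3)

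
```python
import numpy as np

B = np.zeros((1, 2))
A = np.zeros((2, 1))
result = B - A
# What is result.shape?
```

(2, 2)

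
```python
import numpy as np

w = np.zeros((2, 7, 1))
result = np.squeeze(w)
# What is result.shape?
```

(2, 7)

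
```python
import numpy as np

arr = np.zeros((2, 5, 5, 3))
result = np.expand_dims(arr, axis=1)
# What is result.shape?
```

(2, 1, 5, 5, 3)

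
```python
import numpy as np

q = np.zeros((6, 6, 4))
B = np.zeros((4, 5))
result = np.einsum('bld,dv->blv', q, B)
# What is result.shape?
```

(6, 6, 5)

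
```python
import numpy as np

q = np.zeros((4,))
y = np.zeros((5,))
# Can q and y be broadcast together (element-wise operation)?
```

No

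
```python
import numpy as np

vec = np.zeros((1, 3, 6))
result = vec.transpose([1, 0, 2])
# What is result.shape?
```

(3, 1, 6)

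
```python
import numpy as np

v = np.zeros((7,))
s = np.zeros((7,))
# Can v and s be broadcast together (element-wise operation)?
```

Yes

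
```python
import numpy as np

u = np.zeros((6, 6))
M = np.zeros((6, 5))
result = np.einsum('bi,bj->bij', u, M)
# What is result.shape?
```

(6, 6, 5)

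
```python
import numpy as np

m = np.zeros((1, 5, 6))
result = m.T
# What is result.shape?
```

(6, 5, 1)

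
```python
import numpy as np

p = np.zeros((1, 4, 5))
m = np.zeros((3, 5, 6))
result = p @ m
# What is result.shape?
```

(3, 4, 6)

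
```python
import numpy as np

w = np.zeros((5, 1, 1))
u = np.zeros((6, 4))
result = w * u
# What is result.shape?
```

(5, 6, 4)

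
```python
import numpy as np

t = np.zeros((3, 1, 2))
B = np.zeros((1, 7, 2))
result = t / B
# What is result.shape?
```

(3, 7, 2)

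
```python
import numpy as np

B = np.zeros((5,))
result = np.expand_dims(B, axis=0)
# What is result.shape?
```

(1, 5)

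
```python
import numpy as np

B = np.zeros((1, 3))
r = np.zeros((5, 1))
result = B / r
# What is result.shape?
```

(5, 3)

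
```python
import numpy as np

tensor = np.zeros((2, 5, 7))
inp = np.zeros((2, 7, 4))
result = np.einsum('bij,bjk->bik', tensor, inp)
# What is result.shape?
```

(2, 5, 4)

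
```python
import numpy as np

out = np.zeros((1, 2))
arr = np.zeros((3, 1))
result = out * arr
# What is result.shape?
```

(3, 2)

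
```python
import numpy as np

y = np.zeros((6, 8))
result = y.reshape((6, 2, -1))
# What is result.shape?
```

(6, 2, 4)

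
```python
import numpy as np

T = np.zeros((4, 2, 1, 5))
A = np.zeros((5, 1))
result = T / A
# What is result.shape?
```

(4, 2, 5, 5)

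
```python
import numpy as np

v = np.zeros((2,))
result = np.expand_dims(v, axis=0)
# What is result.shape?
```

(1, 2)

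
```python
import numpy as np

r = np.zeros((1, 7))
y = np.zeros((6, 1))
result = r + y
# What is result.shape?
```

(6, 7)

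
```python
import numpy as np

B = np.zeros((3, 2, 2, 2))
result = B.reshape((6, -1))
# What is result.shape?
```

(6, 4)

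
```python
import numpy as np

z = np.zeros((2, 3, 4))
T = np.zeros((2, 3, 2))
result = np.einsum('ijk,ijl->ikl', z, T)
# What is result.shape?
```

(2, 4, 2)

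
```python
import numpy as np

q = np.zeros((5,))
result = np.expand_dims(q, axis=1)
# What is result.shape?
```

(5, 1)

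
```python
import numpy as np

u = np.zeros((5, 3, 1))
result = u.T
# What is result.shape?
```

(1, 3, 5)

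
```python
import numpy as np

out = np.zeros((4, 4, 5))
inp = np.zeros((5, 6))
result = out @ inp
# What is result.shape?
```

(4, 4, 6)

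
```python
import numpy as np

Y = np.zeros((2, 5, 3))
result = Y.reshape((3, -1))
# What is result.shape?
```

(3, 10)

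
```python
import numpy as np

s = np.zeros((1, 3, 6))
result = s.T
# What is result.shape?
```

(6, 3, 1)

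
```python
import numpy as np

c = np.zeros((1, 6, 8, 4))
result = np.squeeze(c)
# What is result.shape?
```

(6, 8, 4)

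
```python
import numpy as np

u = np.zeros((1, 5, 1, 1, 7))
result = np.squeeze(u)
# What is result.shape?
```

(5, 7)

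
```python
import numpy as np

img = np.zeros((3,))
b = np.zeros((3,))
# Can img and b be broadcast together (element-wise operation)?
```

Yes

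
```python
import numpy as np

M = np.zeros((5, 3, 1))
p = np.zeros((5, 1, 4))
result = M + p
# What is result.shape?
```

(5, 3, 4)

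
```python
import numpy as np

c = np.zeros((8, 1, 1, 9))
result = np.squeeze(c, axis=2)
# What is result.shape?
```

(8, 1, 9)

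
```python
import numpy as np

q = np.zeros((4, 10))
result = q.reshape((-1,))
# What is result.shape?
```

(40,)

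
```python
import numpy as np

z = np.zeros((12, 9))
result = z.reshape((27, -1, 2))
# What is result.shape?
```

(27, 2, 2)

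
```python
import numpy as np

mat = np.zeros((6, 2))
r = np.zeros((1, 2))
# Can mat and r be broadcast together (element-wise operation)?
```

Yes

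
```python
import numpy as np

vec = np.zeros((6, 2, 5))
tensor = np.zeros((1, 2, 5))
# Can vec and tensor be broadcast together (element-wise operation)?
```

Yes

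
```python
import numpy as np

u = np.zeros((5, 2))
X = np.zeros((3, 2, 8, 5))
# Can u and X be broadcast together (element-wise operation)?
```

No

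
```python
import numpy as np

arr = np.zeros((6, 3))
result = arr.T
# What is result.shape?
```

(3, 6)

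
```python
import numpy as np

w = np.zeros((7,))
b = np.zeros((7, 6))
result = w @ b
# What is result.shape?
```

(6,)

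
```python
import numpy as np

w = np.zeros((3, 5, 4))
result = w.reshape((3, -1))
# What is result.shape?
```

(3, 20)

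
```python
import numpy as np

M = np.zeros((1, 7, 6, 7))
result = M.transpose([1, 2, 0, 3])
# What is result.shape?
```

(7, 6, 1, 7)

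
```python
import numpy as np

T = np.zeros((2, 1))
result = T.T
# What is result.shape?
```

(1, 2)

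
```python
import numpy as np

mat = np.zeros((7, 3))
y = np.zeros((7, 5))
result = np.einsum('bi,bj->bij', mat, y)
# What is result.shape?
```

(7, 3, 5)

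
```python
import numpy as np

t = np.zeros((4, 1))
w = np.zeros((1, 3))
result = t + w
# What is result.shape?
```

(4, 3)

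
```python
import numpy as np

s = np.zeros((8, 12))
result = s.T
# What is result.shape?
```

(12, 8)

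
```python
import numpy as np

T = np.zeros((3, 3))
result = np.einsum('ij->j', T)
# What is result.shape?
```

(3,)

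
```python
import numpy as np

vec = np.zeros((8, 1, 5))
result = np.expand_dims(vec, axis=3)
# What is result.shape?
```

(8, 1, 5, 1)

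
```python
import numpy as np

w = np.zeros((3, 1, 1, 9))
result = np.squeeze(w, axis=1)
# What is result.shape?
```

(3, 1, 9)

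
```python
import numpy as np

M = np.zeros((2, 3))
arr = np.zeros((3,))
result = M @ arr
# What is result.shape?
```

(2,)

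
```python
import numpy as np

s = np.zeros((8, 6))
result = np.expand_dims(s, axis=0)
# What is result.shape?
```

(1, 8, 6)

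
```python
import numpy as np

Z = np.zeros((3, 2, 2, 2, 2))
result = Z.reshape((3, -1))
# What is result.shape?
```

(3, 16)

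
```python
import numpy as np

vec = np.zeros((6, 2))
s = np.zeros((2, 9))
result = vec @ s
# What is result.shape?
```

(6, 9)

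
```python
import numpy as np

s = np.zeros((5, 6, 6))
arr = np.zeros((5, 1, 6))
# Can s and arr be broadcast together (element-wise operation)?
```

Yes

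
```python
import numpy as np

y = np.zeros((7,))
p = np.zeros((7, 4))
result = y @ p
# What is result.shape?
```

(4,)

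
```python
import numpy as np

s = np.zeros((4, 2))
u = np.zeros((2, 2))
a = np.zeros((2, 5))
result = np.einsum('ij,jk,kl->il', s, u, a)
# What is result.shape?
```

(4, 5)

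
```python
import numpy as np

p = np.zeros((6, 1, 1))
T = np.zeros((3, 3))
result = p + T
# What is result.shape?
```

(6, 3, 3)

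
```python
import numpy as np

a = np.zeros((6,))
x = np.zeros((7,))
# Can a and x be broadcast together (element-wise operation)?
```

No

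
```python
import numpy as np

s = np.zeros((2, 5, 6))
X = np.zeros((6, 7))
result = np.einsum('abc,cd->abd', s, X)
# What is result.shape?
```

(2, 5, 7)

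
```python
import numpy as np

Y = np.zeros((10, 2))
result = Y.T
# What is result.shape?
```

(2, 10)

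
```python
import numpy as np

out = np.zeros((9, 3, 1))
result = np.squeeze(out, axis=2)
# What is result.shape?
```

(9, 3)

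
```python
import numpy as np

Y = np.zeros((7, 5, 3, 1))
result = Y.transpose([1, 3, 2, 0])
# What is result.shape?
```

(5, 1, 3, 7)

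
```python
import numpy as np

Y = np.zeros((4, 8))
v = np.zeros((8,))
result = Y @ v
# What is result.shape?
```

(4,)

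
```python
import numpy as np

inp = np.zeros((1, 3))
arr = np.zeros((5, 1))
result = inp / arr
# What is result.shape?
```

(5, 3)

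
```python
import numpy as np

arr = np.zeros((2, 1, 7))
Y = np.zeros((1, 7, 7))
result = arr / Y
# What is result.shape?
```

(2, 7, 7)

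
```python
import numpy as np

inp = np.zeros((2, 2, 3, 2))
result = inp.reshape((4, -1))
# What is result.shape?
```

(4, 6)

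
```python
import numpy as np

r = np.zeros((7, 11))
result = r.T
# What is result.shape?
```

(11, 7)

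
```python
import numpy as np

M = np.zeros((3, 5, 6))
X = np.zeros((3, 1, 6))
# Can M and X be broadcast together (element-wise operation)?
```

Yes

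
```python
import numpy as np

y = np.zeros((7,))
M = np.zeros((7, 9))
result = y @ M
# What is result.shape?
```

(9,)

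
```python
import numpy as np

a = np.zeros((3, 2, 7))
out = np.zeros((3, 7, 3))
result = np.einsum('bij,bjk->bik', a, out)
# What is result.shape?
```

(3, 2, 3)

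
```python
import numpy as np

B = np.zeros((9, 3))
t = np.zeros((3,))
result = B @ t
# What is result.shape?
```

(9,)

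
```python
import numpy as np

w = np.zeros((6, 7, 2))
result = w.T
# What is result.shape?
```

(2, 7, 6)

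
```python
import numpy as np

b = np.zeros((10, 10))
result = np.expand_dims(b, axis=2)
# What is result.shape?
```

(10, 10, 1)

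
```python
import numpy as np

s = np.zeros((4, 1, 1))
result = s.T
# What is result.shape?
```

(1, 1, 4)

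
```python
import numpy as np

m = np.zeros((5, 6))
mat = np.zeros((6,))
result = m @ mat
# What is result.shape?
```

(5,)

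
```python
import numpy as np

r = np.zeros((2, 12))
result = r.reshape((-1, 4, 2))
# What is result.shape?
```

(3, 4, 2)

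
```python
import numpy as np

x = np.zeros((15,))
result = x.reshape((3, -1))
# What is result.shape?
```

(3, 5)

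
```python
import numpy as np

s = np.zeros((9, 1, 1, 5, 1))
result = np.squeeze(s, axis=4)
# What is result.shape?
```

(9, 1, 1, 5)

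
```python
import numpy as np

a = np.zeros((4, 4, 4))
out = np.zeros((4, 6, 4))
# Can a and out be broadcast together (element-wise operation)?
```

No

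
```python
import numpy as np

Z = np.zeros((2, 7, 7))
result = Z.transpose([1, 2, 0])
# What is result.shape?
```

(7, 7, 2)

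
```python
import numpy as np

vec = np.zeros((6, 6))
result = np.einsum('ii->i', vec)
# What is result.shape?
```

(6,)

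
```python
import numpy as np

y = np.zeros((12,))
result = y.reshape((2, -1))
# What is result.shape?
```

(2, 6)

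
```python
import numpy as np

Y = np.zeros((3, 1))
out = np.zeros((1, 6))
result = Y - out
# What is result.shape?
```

(3, 6)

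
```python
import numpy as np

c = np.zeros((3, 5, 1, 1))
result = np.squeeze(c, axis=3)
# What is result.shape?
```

(3, 5, 1)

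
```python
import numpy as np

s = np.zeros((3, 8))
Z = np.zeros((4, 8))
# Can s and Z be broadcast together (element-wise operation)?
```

No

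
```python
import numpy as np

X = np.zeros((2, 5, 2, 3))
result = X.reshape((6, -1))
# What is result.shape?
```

(6, 10)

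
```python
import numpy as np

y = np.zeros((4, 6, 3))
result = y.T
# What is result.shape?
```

(3, 6, 4)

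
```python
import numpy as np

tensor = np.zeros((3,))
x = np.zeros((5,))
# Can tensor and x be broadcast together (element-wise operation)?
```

No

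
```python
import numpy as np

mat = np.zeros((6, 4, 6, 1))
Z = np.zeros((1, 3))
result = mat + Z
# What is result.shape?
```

(6, 4, 6, 3)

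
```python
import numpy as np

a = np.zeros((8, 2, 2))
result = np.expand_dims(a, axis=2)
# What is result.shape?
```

(8, 2, 1, 2)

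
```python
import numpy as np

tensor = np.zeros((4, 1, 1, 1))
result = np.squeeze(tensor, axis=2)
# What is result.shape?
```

(4, 1, 1)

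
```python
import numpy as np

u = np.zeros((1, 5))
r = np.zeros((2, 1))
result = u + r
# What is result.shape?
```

(2, 5)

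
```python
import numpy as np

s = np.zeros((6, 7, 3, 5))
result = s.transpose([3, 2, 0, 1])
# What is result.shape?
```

(5, 3, 6, 7)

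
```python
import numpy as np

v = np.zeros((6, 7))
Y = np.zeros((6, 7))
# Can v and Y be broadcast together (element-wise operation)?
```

Yes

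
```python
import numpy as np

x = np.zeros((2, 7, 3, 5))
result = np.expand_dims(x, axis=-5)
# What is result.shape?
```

(1, 2, 7, 3, 5)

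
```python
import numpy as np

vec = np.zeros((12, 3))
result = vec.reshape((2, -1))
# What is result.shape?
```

(2, 18)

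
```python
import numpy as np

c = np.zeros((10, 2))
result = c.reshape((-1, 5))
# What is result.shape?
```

(4, 5)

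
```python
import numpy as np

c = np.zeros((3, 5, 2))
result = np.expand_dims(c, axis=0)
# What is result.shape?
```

(1, 3, 5, 2)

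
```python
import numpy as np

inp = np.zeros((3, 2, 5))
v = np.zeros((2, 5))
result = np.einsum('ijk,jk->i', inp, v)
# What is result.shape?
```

(3,)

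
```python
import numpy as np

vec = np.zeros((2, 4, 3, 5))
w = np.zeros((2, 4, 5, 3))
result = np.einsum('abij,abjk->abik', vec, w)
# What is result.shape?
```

(2, 4, 3, 3)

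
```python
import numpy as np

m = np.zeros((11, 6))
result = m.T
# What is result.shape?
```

(6, 11)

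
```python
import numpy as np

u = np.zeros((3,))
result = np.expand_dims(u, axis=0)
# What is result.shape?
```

(1, 3)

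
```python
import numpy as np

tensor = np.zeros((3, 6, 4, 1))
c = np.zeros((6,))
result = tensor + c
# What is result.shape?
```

(3, 6, 4, 6)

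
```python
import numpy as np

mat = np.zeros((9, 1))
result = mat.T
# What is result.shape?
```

(1, 9)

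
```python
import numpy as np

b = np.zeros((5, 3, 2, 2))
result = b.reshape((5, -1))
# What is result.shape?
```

(5, 12)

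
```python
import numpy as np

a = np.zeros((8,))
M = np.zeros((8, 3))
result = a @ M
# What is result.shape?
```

(3,)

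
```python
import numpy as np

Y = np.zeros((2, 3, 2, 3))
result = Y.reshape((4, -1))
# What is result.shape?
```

(4, 9)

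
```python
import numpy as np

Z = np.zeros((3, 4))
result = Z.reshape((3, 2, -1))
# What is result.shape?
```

(3, 2, 2)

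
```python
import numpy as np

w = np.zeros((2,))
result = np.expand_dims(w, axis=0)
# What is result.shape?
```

(1, 2)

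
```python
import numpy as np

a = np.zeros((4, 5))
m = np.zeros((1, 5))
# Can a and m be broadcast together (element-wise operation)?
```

Yes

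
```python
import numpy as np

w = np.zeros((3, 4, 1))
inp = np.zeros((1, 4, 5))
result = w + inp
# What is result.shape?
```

(3, 4, 5)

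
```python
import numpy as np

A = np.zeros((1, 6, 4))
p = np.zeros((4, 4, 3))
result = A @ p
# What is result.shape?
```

(4, 6, 3)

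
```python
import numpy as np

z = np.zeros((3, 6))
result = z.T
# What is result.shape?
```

(6, 3)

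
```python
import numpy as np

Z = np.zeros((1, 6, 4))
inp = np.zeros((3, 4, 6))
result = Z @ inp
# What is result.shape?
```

(3, 6, 6)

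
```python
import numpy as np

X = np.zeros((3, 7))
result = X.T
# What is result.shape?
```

(7, 3)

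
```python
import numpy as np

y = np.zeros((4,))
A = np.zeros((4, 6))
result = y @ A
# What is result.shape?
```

(6,)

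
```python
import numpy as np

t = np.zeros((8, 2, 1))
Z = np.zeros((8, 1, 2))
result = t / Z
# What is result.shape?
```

(8, 2, 2)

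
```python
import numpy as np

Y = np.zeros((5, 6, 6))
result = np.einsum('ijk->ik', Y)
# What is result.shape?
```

(5, 6)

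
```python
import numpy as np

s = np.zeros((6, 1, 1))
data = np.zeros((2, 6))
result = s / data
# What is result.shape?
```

(6, 2, 6)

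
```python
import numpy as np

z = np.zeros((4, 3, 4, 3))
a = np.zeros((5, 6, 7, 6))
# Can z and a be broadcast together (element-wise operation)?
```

No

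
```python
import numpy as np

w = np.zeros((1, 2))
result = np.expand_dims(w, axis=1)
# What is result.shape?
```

(1, 1, 2)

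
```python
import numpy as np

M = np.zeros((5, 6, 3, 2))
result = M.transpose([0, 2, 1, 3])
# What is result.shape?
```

(5, 3, 6, 2)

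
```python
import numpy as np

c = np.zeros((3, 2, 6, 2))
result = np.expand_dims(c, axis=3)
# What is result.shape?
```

(3, 2, 6, 1, 2)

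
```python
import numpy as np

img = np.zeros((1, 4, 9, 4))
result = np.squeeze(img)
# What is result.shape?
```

(4, 9, 4)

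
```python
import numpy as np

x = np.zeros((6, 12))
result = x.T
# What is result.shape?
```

(12, 6)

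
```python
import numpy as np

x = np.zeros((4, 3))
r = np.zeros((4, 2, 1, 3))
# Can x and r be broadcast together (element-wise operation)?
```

Yes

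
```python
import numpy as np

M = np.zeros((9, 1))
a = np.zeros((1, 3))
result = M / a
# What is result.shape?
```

(9, 3)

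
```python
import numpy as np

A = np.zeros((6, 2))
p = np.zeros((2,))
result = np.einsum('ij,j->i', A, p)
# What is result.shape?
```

(6,)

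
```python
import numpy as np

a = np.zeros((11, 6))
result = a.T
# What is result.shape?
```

(6, 11)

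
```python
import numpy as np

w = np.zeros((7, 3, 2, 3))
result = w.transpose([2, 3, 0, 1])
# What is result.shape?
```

(2, 3, 7, 3)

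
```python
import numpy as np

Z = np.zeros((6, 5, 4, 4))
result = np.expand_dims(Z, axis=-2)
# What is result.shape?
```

(6, 5, 4, 1, 4)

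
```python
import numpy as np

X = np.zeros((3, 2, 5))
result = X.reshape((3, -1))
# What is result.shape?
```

(3, 10)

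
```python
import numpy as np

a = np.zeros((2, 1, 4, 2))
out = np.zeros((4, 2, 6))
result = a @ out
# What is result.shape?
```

(2, 4, 4, 6)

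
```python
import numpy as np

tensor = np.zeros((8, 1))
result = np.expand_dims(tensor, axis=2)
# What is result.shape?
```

(8, 1, 1)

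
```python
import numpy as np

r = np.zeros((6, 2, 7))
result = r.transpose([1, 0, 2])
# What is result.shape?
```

(2, 6, 7)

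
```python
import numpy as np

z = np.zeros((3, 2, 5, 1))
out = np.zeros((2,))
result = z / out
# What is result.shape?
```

(3, 2, 5, 2)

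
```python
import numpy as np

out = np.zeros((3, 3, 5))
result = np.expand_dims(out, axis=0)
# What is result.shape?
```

(1, 3, 3, 5)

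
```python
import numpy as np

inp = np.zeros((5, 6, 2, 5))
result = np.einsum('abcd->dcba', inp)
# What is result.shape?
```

(5, 2, 6, 5)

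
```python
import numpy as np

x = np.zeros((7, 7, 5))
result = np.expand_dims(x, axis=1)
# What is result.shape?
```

(7, 1, 7, 5)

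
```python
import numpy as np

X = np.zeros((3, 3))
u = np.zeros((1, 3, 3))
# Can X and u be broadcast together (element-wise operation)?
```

Yes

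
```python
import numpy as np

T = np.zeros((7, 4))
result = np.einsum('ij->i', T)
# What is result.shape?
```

(7,)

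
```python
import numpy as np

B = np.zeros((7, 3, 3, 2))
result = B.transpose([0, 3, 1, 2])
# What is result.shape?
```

(7, 2, 3, 3)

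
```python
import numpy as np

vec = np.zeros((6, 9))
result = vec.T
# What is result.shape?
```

(9, 6)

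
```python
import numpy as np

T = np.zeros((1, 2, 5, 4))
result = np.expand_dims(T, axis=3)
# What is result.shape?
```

(1, 2, 5, 1, 4)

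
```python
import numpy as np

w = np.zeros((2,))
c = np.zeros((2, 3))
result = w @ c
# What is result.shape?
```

(3,)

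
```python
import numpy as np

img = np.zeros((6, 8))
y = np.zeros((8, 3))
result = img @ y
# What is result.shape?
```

(6, 3)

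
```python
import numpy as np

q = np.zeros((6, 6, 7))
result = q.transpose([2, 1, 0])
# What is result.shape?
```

(7, 6, 6)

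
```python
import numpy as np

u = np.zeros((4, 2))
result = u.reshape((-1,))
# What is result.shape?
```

(8,)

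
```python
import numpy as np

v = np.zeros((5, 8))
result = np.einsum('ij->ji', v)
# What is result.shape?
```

(8, 5)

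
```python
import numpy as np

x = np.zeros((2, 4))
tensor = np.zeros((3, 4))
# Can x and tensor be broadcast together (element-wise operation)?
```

No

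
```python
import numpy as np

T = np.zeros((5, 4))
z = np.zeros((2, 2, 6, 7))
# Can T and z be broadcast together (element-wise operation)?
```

No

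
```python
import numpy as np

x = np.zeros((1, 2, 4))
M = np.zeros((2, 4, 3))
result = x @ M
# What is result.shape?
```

(2, 2, 3)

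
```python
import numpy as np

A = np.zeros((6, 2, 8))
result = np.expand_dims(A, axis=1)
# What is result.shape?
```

(6, 1, 2, 8)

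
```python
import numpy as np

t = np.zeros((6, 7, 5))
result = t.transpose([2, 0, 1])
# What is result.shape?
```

(5, 6, 7)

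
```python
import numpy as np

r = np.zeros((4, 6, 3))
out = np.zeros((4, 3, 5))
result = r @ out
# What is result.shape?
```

(4, 6, 5)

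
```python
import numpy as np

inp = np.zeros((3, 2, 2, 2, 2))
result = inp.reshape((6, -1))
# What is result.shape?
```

(6, 8)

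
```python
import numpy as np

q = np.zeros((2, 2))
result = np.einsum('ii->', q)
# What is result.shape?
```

()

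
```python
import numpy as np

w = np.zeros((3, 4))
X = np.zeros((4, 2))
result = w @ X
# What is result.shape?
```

(3, 2)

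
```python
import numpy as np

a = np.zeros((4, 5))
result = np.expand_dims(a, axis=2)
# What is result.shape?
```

(4, 5, 1)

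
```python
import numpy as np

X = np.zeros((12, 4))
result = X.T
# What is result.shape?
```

(4, 12)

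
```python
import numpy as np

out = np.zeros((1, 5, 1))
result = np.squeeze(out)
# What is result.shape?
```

(5,)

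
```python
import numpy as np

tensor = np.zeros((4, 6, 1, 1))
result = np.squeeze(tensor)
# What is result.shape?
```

(4, 6)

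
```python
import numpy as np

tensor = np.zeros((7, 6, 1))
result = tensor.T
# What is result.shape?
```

(1, 6, 7)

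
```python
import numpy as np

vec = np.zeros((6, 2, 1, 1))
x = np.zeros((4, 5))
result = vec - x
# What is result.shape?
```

(6, 2, 4, 5)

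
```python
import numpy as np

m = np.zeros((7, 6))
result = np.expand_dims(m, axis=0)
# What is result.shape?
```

(1, 7, 6)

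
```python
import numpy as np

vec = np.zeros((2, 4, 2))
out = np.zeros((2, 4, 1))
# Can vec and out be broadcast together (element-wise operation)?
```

Yes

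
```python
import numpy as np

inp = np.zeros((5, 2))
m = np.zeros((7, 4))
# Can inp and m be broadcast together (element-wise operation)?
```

No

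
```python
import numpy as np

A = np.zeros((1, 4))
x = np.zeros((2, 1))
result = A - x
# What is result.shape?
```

(2, 4)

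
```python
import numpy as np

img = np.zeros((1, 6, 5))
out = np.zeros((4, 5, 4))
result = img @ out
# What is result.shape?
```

(4, 6, 4)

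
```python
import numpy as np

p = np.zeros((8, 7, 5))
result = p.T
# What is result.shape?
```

(5, 7, 8)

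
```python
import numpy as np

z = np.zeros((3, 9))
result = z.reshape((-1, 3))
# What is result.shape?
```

(9, 3)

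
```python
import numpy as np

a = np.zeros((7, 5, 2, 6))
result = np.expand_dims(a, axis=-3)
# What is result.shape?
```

(7, 5, 1, 2, 6)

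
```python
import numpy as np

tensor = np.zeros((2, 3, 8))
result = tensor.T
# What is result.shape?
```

(8, 3, 2)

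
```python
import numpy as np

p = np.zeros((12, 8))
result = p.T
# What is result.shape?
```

(8, 12)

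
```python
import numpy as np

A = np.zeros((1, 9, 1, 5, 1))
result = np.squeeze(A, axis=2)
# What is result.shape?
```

(1, 9, 5, 1)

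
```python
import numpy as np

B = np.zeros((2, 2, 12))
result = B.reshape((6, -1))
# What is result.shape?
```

(6, 8)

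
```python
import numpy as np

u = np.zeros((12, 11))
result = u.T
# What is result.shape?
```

(11, 12)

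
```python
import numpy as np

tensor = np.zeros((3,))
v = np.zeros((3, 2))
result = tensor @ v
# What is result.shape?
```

(2,)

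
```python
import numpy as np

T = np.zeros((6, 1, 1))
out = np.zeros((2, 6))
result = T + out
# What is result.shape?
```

(6, 2, 6)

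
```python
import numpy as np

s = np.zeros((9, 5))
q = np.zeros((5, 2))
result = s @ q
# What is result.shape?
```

(9, 2)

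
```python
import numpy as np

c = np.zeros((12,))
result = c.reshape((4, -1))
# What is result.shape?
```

(4, 3)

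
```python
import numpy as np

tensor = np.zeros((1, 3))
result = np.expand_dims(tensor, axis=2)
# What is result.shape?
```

(1, 3, 1)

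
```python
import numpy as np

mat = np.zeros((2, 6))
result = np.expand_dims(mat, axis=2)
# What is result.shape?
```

(2, 6, 1)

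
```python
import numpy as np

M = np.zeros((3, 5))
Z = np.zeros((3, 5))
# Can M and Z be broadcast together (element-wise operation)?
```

Yes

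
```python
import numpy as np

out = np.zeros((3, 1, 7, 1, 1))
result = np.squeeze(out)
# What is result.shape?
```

(3, 7)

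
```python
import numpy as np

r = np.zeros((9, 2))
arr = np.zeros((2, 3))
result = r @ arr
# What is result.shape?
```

(9, 3)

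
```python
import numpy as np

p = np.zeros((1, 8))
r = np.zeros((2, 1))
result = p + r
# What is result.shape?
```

(2, 8)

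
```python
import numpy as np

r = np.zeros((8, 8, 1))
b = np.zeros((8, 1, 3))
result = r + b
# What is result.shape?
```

(8, 8, 3)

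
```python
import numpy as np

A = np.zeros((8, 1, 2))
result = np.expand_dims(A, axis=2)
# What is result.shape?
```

(8, 1, 1, 2)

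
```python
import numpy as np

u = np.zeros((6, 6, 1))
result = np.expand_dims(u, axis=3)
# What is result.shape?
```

(6, 6, 1, 1)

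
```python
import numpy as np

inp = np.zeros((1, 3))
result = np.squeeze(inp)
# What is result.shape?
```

(3,)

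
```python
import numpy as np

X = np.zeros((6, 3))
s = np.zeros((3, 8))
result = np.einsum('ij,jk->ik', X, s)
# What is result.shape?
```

(6, 8)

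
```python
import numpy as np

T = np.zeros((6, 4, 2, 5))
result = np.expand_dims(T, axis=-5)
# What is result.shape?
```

(1, 6, 4, 2, 5)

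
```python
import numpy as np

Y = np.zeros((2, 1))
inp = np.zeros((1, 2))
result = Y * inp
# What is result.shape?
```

(2, 2)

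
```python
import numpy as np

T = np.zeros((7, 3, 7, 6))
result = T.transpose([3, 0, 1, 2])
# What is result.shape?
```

(6, 7, 3, 7)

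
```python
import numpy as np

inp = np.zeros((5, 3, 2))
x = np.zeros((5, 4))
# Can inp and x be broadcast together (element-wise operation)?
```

No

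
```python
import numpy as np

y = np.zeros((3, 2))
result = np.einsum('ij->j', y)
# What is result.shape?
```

(2,)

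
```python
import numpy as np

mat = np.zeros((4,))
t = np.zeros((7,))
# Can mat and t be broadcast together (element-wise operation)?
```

No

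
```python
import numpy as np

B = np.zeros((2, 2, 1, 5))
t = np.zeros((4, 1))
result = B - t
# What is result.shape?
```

(2, 2, 4, 5)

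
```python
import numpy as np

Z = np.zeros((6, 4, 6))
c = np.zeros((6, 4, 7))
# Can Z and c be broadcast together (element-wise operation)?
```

No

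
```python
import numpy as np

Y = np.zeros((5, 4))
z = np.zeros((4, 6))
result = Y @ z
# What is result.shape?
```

(5, 6)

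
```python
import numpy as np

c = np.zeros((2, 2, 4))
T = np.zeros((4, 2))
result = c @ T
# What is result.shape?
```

(2, 2, 2)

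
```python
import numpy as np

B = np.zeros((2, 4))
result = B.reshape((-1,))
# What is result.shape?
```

(8,)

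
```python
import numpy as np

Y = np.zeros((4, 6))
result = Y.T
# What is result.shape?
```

(6, 4)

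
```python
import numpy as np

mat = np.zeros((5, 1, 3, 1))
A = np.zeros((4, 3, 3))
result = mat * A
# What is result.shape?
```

(5, 4, 3, 3)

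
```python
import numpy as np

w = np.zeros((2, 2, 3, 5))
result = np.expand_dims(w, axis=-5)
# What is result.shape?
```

(1, 2, 2, 3, 5)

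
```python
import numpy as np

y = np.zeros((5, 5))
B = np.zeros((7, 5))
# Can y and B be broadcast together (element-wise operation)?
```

No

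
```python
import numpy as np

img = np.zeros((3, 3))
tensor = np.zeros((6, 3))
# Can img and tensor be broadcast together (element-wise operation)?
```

No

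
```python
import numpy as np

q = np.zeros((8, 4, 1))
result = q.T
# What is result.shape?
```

(1, 4, 8)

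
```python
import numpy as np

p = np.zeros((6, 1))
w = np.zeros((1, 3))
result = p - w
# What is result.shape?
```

(6, 3)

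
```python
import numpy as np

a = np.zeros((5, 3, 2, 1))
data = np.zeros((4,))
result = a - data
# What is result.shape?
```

(5, 3, 2, 4)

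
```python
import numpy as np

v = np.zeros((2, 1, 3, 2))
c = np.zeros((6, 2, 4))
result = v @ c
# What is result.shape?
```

(2, 6, 3, 4)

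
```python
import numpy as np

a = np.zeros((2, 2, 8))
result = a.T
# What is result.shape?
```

(8, 2, 2)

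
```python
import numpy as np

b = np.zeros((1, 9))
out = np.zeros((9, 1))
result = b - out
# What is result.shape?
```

(9, 9)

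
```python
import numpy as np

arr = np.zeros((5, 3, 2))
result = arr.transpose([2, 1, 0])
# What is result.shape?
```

(2, 3, 5)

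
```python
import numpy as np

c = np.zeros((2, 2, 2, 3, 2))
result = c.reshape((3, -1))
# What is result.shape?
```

(3, 16)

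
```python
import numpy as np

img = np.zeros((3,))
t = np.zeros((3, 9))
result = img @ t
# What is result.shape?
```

(9,)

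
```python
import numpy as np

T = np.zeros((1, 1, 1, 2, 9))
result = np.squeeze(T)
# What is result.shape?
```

(2, 9)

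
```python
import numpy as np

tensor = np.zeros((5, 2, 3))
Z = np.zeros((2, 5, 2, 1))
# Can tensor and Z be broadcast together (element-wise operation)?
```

Yes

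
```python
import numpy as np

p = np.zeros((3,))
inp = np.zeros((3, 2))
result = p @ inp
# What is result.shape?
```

(2,)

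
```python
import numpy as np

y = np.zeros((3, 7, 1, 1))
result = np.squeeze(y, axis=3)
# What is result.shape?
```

(3, 7, 1)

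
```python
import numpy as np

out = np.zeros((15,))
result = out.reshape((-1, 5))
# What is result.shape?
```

(3, 5)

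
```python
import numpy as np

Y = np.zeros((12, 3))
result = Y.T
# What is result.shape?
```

(3, 12)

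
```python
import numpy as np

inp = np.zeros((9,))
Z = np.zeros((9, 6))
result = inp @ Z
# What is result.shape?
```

(6,)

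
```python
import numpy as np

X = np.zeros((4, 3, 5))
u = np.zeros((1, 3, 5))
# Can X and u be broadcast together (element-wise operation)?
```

Yes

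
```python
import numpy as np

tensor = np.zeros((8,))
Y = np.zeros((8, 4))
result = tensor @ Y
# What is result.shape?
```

(4,)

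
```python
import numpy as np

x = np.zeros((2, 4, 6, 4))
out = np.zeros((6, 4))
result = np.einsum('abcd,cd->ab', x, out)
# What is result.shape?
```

(2, 4)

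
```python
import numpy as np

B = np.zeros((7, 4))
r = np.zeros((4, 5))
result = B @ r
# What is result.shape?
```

(7, 5)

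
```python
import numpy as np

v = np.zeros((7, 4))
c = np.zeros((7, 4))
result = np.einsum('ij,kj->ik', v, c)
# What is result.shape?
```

(7, 7)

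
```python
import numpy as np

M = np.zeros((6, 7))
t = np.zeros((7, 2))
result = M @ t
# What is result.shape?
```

(6, 2)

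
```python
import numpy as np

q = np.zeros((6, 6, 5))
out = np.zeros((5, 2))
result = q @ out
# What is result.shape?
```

(6, 6, 2)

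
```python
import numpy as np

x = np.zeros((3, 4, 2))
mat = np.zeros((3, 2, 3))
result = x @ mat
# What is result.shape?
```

(3, 4, 3)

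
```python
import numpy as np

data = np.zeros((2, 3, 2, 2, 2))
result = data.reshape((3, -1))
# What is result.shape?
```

(3, 16)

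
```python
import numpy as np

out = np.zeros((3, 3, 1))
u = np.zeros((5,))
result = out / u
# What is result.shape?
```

(3, 3, 5)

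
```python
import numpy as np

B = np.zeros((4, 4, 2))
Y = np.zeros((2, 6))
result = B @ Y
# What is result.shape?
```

(4, 4, 6)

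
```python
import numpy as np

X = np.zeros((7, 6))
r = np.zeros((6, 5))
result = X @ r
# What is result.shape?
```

(7, 5)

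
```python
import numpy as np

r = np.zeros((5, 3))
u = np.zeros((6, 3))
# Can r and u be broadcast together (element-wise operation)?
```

No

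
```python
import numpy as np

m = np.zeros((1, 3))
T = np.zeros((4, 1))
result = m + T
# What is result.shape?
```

(4, 3)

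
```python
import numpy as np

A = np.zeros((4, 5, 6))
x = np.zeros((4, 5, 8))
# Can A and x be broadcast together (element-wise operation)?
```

No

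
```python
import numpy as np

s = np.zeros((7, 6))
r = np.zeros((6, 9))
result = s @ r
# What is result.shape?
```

(7, 9)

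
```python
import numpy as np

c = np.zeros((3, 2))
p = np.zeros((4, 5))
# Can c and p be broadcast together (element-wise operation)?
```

No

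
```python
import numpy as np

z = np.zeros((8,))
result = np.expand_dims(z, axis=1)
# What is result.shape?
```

(8, 1)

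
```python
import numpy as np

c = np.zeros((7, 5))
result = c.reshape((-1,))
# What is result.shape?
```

(35,)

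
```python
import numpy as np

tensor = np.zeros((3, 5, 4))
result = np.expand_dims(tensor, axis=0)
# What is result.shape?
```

(1, 3, 5, 4)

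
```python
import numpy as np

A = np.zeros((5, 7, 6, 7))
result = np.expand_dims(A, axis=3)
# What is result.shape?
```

(5, 7, 6, 1, 7)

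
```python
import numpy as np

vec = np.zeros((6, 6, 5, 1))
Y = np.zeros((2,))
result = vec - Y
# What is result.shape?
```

(6, 6, 5, 2)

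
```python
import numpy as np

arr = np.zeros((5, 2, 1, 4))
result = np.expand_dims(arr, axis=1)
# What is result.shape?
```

(5, 1, 2, 1, 4)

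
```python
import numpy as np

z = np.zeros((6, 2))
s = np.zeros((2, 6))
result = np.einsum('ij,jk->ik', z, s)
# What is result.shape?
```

(6, 6)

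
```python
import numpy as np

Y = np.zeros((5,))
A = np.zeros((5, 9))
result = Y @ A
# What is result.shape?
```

(9,)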